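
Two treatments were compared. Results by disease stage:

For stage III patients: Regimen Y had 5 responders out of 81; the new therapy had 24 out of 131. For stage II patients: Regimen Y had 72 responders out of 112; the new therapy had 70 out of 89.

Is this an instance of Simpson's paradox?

Stage III: Regimen Y 5/81 = 6.2%, the new therapy 24/131 = 18.3% → the new therapy
Stage II: Regimen Y 72/112 = 64.3%, the new therapy 70/89 = 78.7% → the new therapy
Overall: Regimen Y 77/193 = 39.9%, the new therapy 94/220 = 42.7% → the new therapy
The new therapy wins overall and in every disease group — no reversal.

No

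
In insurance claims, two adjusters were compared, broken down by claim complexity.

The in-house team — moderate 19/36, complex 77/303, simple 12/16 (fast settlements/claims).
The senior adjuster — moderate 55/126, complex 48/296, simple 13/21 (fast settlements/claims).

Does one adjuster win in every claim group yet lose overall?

Moderate: the in-house team 19/36 = 52.8%, the senior adjuster 55/126 = 43.7% → the in-house team
Complex: the in-house team 77/303 = 25.4%, the senior adjuster 48/296 = 16.2% → the in-house team
Simple: the in-house team 12/16 = 75.0%, the senior adjuster 13/21 = 61.9% → the in-house team
Overall: the in-house team 108/355 = 30.4%, the senior adjuster 116/443 = 26.2% → the in-house team
The in-house team wins overall and in every claim group — no reversal.

No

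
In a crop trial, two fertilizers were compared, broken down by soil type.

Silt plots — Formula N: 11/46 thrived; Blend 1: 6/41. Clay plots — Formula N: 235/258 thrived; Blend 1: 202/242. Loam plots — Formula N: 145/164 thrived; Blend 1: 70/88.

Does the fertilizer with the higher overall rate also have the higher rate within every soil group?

Silt: Formula N 11/46 = 23.9%, Blend 1 6/41 = 14.6% → Formula N
Clay: Formula N 235/258 = 91.1%, Blend 1 202/242 = 83.5% → Formula N
Loam: Formula N 145/164 = 88.4%, Blend 1 70/88 = 79.5% → Formula N
Overall: Formula N 391/468 = 83.5%, Blend 1 278/371 = 74.9% → Formula N
Formula N wins overall and in every soil group — no reversal.

Yes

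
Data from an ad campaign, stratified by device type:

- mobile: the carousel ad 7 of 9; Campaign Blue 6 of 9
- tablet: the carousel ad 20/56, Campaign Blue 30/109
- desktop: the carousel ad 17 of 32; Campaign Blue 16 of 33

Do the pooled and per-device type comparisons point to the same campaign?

Mobile: the carousel ad 7/9 = 77.8%, Campaign Blue 6/9 = 66.7% → the carousel ad
Tablet: the carousel ad 20/56 = 35.7%, Campaign Blue 30/109 = 27.5% → the carousel ad
Desktop: the carousel ad 17/32 = 53.1%, Campaign Blue 16/33 = 48.5% → the carousel ad
Overall: the carousel ad 44/97 = 45.4%, Campaign Blue 52/151 = 34.4% → the carousel ad
The carousel ad wins overall and in every device group — no reversal.

Yes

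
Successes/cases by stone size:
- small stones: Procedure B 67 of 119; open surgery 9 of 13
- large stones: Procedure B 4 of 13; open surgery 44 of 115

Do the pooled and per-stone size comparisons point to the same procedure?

Small stones: Procedure B 67/119 = 56.3%, open surgery 9/13 = 69.2% → open surgery
Large stones: Procedure B 4/13 = 30.8%, open surgery 44/115 = 38.3% → open surgery
Overall: Procedure B 71/132 = 53.8%, open surgery 53/128 = 41.4% → Procedure B
Open surgery wins each stone group but Procedure B wins overall — the comparison reverses. Open surgery's cases skew toward large stones, which has a lower base rate.

No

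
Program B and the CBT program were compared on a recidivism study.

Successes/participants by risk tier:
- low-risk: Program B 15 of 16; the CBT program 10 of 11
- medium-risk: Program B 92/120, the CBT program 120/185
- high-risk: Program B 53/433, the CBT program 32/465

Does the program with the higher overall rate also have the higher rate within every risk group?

Low-risk: Program B 15/16 = 93.8%, the CBT program 10/11 = 90.9% → Program B
Medium-risk: Program B 92/120 = 76.7%, the CBT program 120/185 = 64.9% → Program B
High-risk: Program B 53/433 = 12.2%, the CBT program 32/465 = 6.9% → Program B
Overall: Program B 160/569 = 28.1%, the CBT program 162/661 = 24.5% → Program B
Program B wins overall and in every risk group — no reversal.

Yes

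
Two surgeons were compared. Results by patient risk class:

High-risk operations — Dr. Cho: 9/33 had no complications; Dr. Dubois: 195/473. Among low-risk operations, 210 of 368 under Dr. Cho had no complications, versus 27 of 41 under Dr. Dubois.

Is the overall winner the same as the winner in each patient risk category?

High-risk: Dr. Cho 9/33 = 27.3%, Dr. Dubois 195/473 = 41.2% → Dr. Dubois
Low-risk: Dr. Cho 210/368 = 57.1%, Dr. Dubois 27/41 = 65.9% → Dr. Dubois
Overall: Dr. Cho 219/401 = 54.6%, Dr. Dubois 222/514 = 43.2% → Dr. Cho
Dr. Dubois wins each patient risk group but Dr. Cho wins overall — the comparison reverses. Dr. Dubois's operations skew toward high-risk, which has a lower base rate.

No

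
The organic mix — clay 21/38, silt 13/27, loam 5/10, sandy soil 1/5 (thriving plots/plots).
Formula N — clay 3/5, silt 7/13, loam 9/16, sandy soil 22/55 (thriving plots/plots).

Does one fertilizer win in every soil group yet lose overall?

Yes

Clay: the organic mix 21/38 = 55.3%, Formula N 3/5 = 60.0% → Formula N
Silt: the organic mix 13/27 = 48.1%, Formula N 7/13 = 53.8% → Formula N
Loam: the organic mix 5/10 = 50.0%, Formula N 9/16 = 56.2% → Formula N
Sandy soil: the organic mix 1/5 = 20.0%, Formula N 22/55 = 40.0% → Formula N
Overall: the organic mix 40/80 = 50.0%, Formula N 41/89 = 46.1% → the organic mix
Formula N wins each soil group but the organic mix wins overall — the comparison reverses. Formula N's plots skew toward sandy soil, which has a lower base rate.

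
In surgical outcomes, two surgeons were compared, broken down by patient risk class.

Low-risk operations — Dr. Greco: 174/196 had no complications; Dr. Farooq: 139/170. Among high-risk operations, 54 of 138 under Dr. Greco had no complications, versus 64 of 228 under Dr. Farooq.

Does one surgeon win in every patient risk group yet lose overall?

No

Low-risk: Dr. Greco 174/196 = 88.8%, Dr. Farooq 139/170 = 81.8% → Dr. Greco
High-risk: Dr. Greco 54/138 = 39.1%, Dr. Farooq 64/228 = 28.1% → Dr. Greco
Overall: Dr. Greco 228/334 = 68.3%, Dr. Farooq 203/398 = 51.0% → Dr. Greco
Dr. Greco wins overall and in every patient risk group — no reversal.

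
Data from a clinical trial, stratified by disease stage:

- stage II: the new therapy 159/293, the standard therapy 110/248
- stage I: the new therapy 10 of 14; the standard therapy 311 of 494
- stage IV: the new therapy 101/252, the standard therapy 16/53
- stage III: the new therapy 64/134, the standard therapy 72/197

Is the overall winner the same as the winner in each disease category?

Stage II: the new therapy 159/293 = 54.3%, the standard therapy 110/248 = 44.4% → the new therapy
Stage I: the new therapy 10/14 = 71.4%, the standard therapy 311/494 = 63.0% → the new therapy
Stage IV: the new therapy 101/252 = 40.1%, the standard therapy 16/53 = 30.2% → the new therapy
Stage III: the new therapy 64/134 = 47.8%, the standard therapy 72/197 = 36.5% → the new therapy
Overall: the new therapy 334/693 = 48.2%, the standard therapy 509/992 = 51.3% → the standard therapy
The new therapy wins each disease group but the standard therapy wins overall — the comparison reverses. The new therapy's patients skew toward stage IV, which has a lower base rate.

No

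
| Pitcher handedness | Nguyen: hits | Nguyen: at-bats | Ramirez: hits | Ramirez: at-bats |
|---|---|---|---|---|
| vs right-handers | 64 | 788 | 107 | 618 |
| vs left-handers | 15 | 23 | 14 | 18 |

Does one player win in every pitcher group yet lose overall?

Vs right-handers: Nguyen 64/788 = 8.1%, Ramirez 107/618 = 17.3% → Ramirez
Vs left-handers: Nguyen 15/23 = 65.2%, Ramirez 14/18 = 77.8% → Ramirez
Overall: Nguyen 79/811 = 9.7%, Ramirez 121/636 = 19.0% → Ramirez
Ramirez wins overall and in every pitcher group — no reversal.

No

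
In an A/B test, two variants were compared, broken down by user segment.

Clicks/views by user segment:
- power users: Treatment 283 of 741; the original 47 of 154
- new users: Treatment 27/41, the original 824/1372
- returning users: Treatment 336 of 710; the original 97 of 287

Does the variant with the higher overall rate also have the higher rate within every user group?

Power users: Treatment 283/741 = 38.2%, the original 47/154 = 30.5% → Treatment
New users: Treatment 27/41 = 65.9%, the original 824/1372 = 60.1% → Treatment
Returning users: Treatment 336/710 = 47.3%, the original 97/287 = 33.8% → Treatment
Overall: Treatment 646/1492 = 43.3%, the original 968/1813 = 53.4% → the original
Treatment wins each user group but the original wins overall — the comparison reverses. Treatment's views skew toward power users, which has a lower base rate.

No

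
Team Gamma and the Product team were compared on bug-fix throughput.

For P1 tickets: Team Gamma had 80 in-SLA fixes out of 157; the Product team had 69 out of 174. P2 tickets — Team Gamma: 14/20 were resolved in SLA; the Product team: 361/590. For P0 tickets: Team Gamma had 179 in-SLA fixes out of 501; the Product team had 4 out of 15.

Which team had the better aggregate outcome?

P1: Team Gamma 80/157 = 51.0%, the Product team 69/174 = 39.7% → Team Gamma
P2: Team Gamma 14/20 = 70.0%, the Product team 361/590 = 61.2% → Team Gamma
P0: Team Gamma 179/501 = 35.7%, the Product team 4/15 = 26.7% → Team Gamma
Overall: Team Gamma 273/678 = 40.3%, the Product team 434/779 = 55.7% → the Product team
(Team Gamma wins every ticket group but the Product team wins overall — Team Gamma's tickets skew toward the low-rate P0 group.)

the Product team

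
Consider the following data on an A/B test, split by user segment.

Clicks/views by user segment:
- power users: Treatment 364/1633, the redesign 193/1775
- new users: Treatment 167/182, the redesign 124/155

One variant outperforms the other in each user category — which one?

Power users: Treatment 364/1633 = 22.3%, the redesign 193/1775 = 10.9% → Treatment
New users: Treatment 167/182 = 91.8%, the redesign 124/155 = 80.0% → Treatment
Treatment has the higher rate in both groups.

Treatment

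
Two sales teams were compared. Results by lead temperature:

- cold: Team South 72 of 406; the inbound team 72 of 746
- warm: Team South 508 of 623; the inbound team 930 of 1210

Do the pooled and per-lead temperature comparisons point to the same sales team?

Yes

Cold: Team South 72/406 = 17.7%, the inbound team 72/746 = 9.7% → Team South
Warm: Team South 508/623 = 81.5%, the inbound team 930/1210 = 76.9% → Team South
Overall: Team South 580/1029 = 56.4%, the inbound team 1002/1956 = 51.2% → Team South
Team South wins overall and in every lead group — no reversal.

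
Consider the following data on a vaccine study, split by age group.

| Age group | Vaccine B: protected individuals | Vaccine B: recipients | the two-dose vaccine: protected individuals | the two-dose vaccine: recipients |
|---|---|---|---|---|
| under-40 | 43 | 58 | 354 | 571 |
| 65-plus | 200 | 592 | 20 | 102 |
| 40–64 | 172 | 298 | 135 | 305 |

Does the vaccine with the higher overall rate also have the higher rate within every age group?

Under-40: Vaccine B 43/58 = 74.1%, the two-dose vaccine 354/571 = 62.0% → Vaccine B
65-plus: Vaccine B 200/592 = 33.8%, the two-dose vaccine 20/102 = 19.6% → Vaccine B
40–64: Vaccine B 172/298 = 57.7%, the two-dose vaccine 135/305 = 44.3% → Vaccine B
Overall: Vaccine B 415/948 = 43.8%, the two-dose vaccine 509/978 = 52.0% → the two-dose vaccine
Vaccine B wins each age group but the two-dose vaccine wins overall — the comparison reverses. Vaccine B's recipients skew toward 65-plus, which has a lower base rate.

No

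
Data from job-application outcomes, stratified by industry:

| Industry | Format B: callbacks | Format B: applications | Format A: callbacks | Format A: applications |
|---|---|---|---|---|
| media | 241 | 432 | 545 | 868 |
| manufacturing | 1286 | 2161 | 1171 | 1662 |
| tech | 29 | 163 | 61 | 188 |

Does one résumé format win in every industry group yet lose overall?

Media: Format B 241/432 = 55.8%, Format A 545/868 = 62.8% → Format A
Manufacturing: Format B 1286/2161 = 59.5%, Format A 1171/1662 = 70.5% → Format A
Tech: Format B 29/163 = 17.8%, Format A 61/188 = 32.4% → Format A
Overall: Format B 1556/2756 = 56.5%, Format A 1777/2718 = 65.4% → Format A
Format A wins overall and in every industry group — no reversal.

No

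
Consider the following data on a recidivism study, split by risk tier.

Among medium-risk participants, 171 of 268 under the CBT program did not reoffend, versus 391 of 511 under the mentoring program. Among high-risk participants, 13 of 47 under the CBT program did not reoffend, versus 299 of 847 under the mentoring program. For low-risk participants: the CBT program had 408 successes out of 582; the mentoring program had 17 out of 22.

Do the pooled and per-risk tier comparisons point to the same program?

Medium-risk: the CBT program 171/268 = 63.8%, the mentoring program 391/511 = 76.5% → the mentoring program
High-risk: the CBT program 13/47 = 27.7%, the mentoring program 299/847 = 35.3% → the mentoring program
Low-risk: the CBT program 408/582 = 70.1%, the mentoring program 17/22 = 77.3% → the mentoring program
Overall: the CBT program 592/897 = 66.0%, the mentoring program 707/1380 = 51.2% → the CBT program
The mentoring program wins each risk group but the CBT program wins overall — the comparison reverses. The mentoring program's participants skew toward high-risk, which has a lower base rate.

No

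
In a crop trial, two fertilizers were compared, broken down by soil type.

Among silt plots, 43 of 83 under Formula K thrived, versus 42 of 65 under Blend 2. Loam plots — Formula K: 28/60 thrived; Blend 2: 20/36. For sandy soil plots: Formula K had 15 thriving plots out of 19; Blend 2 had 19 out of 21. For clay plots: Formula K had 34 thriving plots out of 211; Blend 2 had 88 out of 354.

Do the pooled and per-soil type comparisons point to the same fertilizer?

Silt: Formula K 43/83 = 51.8%, Blend 2 42/65 = 64.6% → Blend 2
Loam: Formula K 28/60 = 46.7%, Blend 2 20/36 = 55.6% → Blend 2
Sandy soil: Formula K 15/19 = 78.9%, Blend 2 19/21 = 90.5% → Blend 2
Clay: Formula K 34/211 = 16.1%, Blend 2 88/354 = 24.9% → Blend 2
Overall: Formula K 120/373 = 32.2%, Blend 2 169/476 = 35.5% → Blend 2
Blend 2 wins overall and in every soil group — no reversal.

Yes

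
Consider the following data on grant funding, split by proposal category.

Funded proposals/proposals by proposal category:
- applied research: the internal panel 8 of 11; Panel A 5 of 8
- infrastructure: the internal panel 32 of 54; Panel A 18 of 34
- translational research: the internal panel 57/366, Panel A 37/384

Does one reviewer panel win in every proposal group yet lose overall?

No

Applied research: the internal panel 8/11 = 72.7%, Panel A 5/8 = 62.5% → the internal panel
Infrastructure: the internal panel 32/54 = 59.3%, Panel A 18/34 = 52.9% → the internal panel
Translational research: the internal panel 57/366 = 15.6%, Panel A 37/384 = 9.6% → the internal panel
Overall: the internal panel 97/431 = 22.5%, Panel A 60/426 = 14.1% → the internal panel
The internal panel wins overall and in every proposal group — no reversal.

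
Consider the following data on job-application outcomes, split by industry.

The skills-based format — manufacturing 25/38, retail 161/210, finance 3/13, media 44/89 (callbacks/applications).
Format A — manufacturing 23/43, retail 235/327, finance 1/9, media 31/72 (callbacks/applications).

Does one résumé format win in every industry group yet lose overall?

No

Manufacturing: the skills-based format 25/38 = 65.8%, Format A 23/43 = 53.5% → the skills-based format
Retail: the skills-based format 161/210 = 76.7%, Format A 235/327 = 71.9% → the skills-based format
Finance: the skills-based format 3/13 = 23.1%, Format A 1/9 = 11.1% → the skills-based format
Media: the skills-based format 44/89 = 49.4%, Format A 31/72 = 43.1% → the skills-based format
Overall: the skills-based format 233/350 = 66.6%, Format A 290/451 = 64.3% → the skills-based format
The skills-based format wins overall and in every industry group — no reversal.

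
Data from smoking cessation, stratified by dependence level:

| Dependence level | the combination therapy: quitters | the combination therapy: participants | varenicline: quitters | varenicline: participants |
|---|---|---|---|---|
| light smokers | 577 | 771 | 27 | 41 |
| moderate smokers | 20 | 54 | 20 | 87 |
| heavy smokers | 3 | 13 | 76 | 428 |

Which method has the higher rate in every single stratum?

Light smokers: the combination therapy 577/771 = 74.8%, varenicline 27/41 = 65.9% → the combination therapy
Moderate smokers: the combination therapy 20/54 = 37.0%, varenicline 20/87 = 23.0% → the combination therapy
Heavy smokers: the combination therapy 3/13 = 23.1%, varenicline 76/428 = 17.8% → the combination therapy
The combination therapy has the higher rate in all 3 groups.

the combination therapy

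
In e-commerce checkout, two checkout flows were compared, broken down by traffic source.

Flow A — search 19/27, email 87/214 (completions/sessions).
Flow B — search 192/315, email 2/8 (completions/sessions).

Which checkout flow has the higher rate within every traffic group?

Search: Flow A 19/27 = 70.4%, Flow B 192/315 = 61.0% → Flow A
Email: Flow A 87/214 = 40.7%, Flow B 2/8 = 25.0% → Flow A
Flow A has the higher rate in both groups.

Flow A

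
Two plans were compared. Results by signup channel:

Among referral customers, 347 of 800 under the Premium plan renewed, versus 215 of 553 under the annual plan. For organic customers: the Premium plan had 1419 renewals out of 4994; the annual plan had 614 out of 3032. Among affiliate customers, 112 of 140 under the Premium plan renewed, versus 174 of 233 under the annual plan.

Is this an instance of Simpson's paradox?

No

Referral: the Premium plan 347/800 = 43.4%, the annual plan 215/553 = 38.9% → the Premium plan
Organic: the Premium plan 1419/4994 = 28.4%, the annual plan 614/3032 = 20.3% → the Premium plan
Affiliate: the Premium plan 112/140 = 80.0%, the annual plan 174/233 = 74.7% → the Premium plan
Overall: the Premium plan 1878/5934 = 31.6%, the annual plan 1003/3818 = 26.3% → the Premium plan
The Premium plan wins overall and in every signup group — no reversal.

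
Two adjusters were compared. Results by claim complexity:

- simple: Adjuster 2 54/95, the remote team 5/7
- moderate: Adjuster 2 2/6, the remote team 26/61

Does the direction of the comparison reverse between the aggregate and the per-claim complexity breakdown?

Simple: Adjuster 2 54/95 = 56.8%, the remote team 5/7 = 71.4% → the remote team
Moderate: Adjuster 2 2/6 = 33.3%, the remote team 26/61 = 42.6% → the remote team
Overall: Adjuster 2 56/101 = 55.4%, the remote team 31/68 = 45.6% → Adjuster 2
The remote team wins each claim group but Adjuster 2 wins overall — the comparison reverses. The remote team's claims skew toward moderate, which has a lower base rate.

Yes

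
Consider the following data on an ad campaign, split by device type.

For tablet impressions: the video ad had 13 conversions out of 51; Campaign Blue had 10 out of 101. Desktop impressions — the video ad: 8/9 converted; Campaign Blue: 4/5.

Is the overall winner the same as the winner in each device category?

Tablet: the video ad 13/51 = 25.5%, Campaign Blue 10/101 = 9.9% → the video ad
Desktop: the video ad 8/9 = 88.9%, Campaign Blue 4/5 = 80.0% → the video ad
Overall: the video ad 21/60 = 35.0%, Campaign Blue 14/106 = 13.2% → the video ad
The video ad wins overall and in every device group — no reversal.

Yes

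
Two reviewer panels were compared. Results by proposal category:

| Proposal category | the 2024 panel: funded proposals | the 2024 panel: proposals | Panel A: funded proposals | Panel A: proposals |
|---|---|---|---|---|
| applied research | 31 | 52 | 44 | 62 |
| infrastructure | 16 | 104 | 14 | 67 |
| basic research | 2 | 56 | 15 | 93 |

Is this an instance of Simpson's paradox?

No

Applied research: the 2024 panel 31/52 = 59.6%, Panel A 44/62 = 71.0% → Panel A
Infrastructure: the 2024 panel 16/104 = 15.4%, Panel A 14/67 = 20.9% → Panel A
Basic research: the 2024 panel 2/56 = 3.6%, Panel A 15/93 = 16.1% → Panel A
Overall: the 2024 panel 49/212 = 23.1%, Panel A 73/222 = 32.9% → Panel A
Panel A wins overall and in every proposal group — no reversal.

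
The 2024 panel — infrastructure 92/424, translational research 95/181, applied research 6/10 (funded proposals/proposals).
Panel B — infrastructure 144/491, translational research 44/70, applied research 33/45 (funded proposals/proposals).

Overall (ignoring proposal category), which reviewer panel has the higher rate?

Panel B

Infrastructure: the 2024 panel 92/424 = 21.7%, Panel B 144/491 = 29.3% → Panel B
Translational research: the 2024 panel 95/181 = 52.5%, Panel B 44/70 = 62.9% → Panel B
Applied research: the 2024 panel 6/10 = 60.0%, Panel B 33/45 = 73.3% → Panel B
Overall: the 2024 panel 193/615 = 31.4%, Panel B 221/606 = 36.5% → Panel B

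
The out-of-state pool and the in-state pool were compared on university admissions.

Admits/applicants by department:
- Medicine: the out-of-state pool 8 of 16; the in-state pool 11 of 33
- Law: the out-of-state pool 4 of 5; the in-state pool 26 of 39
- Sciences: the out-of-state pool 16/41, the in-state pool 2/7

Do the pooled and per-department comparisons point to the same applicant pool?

No

Medicine: the out-of-state pool 8/16 = 50.0%, the in-state pool 11/33 = 33.3% → the out-of-state pool
Law: the out-of-state pool 4/5 = 80.0%, the in-state pool 26/39 = 66.7% → the out-of-state pool
Sciences: the out-of-state pool 16/41 = 39.0%, the in-state pool 2/7 = 28.6% → the out-of-state pool
Overall: the out-of-state pool 28/62 = 45.2%, the in-state pool 39/79 = 49.4% → the in-state pool
The out-of-state pool wins each department group but the in-state pool wins overall — the comparison reverses. The out-of-state pool's applicants skew toward Sciences, which has a lower base rate.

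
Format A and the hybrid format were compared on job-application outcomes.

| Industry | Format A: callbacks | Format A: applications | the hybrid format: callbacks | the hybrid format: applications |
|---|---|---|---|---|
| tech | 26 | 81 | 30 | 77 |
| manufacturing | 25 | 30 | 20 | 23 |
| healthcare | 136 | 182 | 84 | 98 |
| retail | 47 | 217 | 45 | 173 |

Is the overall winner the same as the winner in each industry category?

Tech: Format A 26/81 = 32.1%, the hybrid format 30/77 = 39.0% → the hybrid format
Manufacturing: Format A 25/30 = 83.3%, the hybrid format 20/23 = 87.0% → the hybrid format
Healthcare: Format A 136/182 = 74.7%, the hybrid format 84/98 = 85.7% → the hybrid format
Retail: Format A 47/217 = 21.7%, the hybrid format 45/173 = 26.0% → the hybrid format
Overall: Format A 234/510 = 45.9%, the hybrid format 179/371 = 48.2% → the hybrid format
The hybrid format wins overall and in every industry group — no reversal.

Yes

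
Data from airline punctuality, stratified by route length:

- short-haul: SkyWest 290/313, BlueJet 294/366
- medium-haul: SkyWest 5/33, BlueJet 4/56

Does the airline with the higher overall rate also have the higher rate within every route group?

Yes

Short-haul: SkyWest 290/313 = 92.7%, BlueJet 294/366 = 80.3% → SkyWest
Medium-haul: SkyWest 5/33 = 15.2%, BlueJet 4/56 = 7.1% → SkyWest
Overall: SkyWest 295/346 = 85.3%, BlueJet 298/422 = 70.6% → SkyWest
SkyWest wins overall and in every route group — no reversal.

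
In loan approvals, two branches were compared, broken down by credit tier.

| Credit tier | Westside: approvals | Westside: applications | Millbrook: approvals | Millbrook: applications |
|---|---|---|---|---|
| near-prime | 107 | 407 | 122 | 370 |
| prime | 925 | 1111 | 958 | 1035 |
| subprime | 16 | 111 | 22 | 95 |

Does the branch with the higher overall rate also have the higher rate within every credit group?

Near-prime: Westside 107/407 = 26.3%, Millbrook 122/370 = 33.0% → Millbrook
Prime: Westside 925/1111 = 83.3%, Millbrook 958/1035 = 92.6% → Millbrook
Subprime: Westside 16/111 = 14.4%, Millbrook 22/95 = 23.2% → Millbrook
Overall: Westside 1048/1629 = 64.3%, Millbrook 1102/1500 = 73.5% → Millbrook
Millbrook wins overall and in every credit group — no reversal.

Yes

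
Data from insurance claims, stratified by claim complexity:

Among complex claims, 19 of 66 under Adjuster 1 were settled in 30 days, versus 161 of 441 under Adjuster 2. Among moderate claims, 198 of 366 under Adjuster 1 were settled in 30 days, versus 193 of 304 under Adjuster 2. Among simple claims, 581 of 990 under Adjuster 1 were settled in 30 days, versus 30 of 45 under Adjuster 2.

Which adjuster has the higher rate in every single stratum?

Complex: Adjuster 1 19/66 = 28.8%, Adjuster 2 161/441 = 36.5% → Adjuster 2
Moderate: Adjuster 1 198/366 = 54.1%, Adjuster 2 193/304 = 63.5% → Adjuster 2
Simple: Adjuster 1 581/990 = 58.7%, Adjuster 2 30/45 = 66.7% → Adjuster 2
Adjuster 2 has the higher rate in all 3 groups.

Adjuster 2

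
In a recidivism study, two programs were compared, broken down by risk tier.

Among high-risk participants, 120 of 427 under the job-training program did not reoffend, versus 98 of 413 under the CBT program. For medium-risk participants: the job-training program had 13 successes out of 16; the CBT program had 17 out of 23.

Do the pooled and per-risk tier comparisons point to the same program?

High-risk: the job-training program 120/427 = 28.1%, the CBT program 98/413 = 23.7% → the job-training program
Medium-risk: the job-training program 13/16 = 81.2%, the CBT program 17/23 = 73.9% → the job-training program
Overall: the job-training program 133/443 = 30.0%, the CBT program 115/436 = 26.4% → the job-training program
The job-training program wins overall and in every risk group — no reversal.

Yes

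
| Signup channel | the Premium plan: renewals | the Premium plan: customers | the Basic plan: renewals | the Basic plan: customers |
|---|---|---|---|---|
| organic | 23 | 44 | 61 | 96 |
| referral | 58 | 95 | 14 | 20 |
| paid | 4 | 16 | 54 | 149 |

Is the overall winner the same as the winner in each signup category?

Organic: the Premium plan 23/44 = 52.3%, the Basic plan 61/96 = 63.5% → the Basic plan
Referral: the Premium plan 58/95 = 61.1%, the Basic plan 14/20 = 70.0% → the Basic plan
Paid: the Premium plan 4/16 = 25.0%, the Basic plan 54/149 = 36.2% → the Basic plan
Overall: the Premium plan 85/155 = 54.8%, the Basic plan 129/265 = 48.7% → the Premium plan
The Basic plan wins each signup group but the Premium plan wins overall — the comparison reverses. The Basic plan's customers skew toward paid, which has a lower base rate.

No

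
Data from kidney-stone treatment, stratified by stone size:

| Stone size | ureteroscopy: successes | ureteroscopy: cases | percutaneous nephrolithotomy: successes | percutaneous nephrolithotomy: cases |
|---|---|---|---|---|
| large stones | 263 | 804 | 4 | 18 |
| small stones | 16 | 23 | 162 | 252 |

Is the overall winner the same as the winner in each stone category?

Large stones: ureteroscopy 263/804 = 32.7%, percutaneous nephrolithotomy 4/18 = 22.2% → ureteroscopy
Small stones: ureteroscopy 16/23 = 69.6%, percutaneous nephrolithotomy 162/252 = 64.3% → ureteroscopy
Overall: ureteroscopy 279/827 = 33.7%, percutaneous nephrolithotomy 166/270 = 61.5% → percutaneous nephrolithotomy
Ureteroscopy wins each stone group but percutaneous nephrolithotomy wins overall — the comparison reverses. Ureteroscopy's cases skew toward large stones, which has a lower base rate.

No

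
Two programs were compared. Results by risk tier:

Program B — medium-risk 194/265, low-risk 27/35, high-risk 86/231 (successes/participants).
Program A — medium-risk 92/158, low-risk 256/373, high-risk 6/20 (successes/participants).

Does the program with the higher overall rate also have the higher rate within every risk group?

No

Medium-risk: Program B 194/265 = 73.2%, Program A 92/158 = 58.2% → Program B
Low-risk: Program B 27/35 = 77.1%, Program A 256/373 = 68.6% → Program B
High-risk: Program B 86/231 = 37.2%, Program A 6/20 = 30.0% → Program B
Overall: Program B 307/531 = 57.8%, Program A 354/551 = 64.2% → Program A
Program B wins each risk group but Program A wins overall — the comparison reverses. Program B's participants skew toward high-risk, which has a lower base rate.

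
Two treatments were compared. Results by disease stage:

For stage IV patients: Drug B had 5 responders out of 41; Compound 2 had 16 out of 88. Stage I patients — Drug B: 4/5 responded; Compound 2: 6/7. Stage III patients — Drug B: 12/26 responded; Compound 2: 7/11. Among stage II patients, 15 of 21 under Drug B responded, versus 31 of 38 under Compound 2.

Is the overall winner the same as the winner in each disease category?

Yes

Stage IV: Drug B 5/41 = 12.2%, Compound 2 16/88 = 18.2% → Compound 2
Stage I: Drug B 4/5 = 80.0%, Compound 2 6/7 = 85.7% → Compound 2
Stage III: Drug B 12/26 = 46.2%, Compound 2 7/11 = 63.6% → Compound 2
Stage II: Drug B 15/21 = 71.4%, Compound 2 31/38 = 81.6% → Compound 2
Overall: Drug B 36/93 = 38.7%, Compound 2 60/144 = 41.7% → Compound 2
Compound 2 wins overall and in every disease group — no reversal.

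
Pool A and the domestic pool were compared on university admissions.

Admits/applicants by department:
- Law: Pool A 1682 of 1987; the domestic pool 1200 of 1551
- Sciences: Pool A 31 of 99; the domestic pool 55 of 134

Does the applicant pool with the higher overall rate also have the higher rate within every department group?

Law: Pool A 1682/1987 = 84.7%, the domestic pool 1200/1551 = 77.4% → Pool A
Sciences: Pool A 31/99 = 31.3%, the domestic pool 55/134 = 41.0% → the domestic pool
Overall: Pool A 1713/2086 = 82.1%, the domestic pool 1255/1685 = 74.5% → Pool A
Neither sweeps: Pool A wins 1 of 2 groups, the domestic pool wins 1. Pool A wins overall but not every group — no Simpson reversal.

No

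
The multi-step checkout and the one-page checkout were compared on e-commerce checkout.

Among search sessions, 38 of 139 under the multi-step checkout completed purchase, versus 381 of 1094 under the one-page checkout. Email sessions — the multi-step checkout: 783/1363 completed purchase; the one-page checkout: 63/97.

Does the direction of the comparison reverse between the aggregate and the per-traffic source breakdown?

Search: the multi-step checkout 38/139 = 27.3%, the one-page checkout 381/1094 = 34.8% → the one-page checkout
Email: the multi-step checkout 783/1363 = 57.4%, the one-page checkout 63/97 = 64.9% → the one-page checkout
Overall: the multi-step checkout 821/1502 = 54.7%, the one-page checkout 444/1191 = 37.3% → the multi-step checkout
The one-page checkout wins each traffic group but the multi-step checkout wins overall — the comparison reverses. The one-page checkout's sessions skew toward search, which has a lower base rate.

Yes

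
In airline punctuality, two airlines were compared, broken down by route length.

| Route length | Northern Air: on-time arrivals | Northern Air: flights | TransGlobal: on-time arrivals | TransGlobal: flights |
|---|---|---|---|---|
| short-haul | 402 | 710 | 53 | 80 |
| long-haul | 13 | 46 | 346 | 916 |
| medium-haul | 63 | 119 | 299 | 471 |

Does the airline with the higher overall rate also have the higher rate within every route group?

No

Short-haul: Northern Air 402/710 = 56.6%, TransGlobal 53/80 = 66.2% → TransGlobal
Long-haul: Northern Air 13/46 = 28.3%, TransGlobal 346/916 = 37.8% → TransGlobal
Medium-haul: Northern Air 63/119 = 52.9%, TransGlobal 299/471 = 63.5% → TransGlobal
Overall: Northern Air 478/875 = 54.6%, TransGlobal 698/1467 = 47.6% → Northern Air
TransGlobal wins each route group but Northern Air wins overall — the comparison reverses. TransGlobal's flights skew toward long-haul, which has a lower base rate.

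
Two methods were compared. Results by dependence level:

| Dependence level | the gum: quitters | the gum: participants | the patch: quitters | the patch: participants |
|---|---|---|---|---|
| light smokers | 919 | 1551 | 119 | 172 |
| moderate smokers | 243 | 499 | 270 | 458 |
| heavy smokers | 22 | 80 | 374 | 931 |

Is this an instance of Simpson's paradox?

Yes

Light smokers: the gum 919/1551 = 59.3%, the patch 119/172 = 69.2% → the patch
Moderate smokers: the gum 243/499 = 48.7%, the patch 270/458 = 59.0% → the patch
Heavy smokers: the gum 22/80 = 27.5%, the patch 374/931 = 40.2% → the patch
Overall: the gum 1184/2130 = 55.6%, the patch 763/1561 = 48.9% → the gum
The patch wins each dependence group but the gum wins overall — the comparison reverses. The patch's participants skew toward heavy smokers, which has a lower base rate.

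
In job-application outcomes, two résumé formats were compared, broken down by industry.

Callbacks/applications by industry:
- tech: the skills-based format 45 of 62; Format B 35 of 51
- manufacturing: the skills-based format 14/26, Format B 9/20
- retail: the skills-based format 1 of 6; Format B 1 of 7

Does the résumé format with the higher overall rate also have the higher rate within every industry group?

Yes

Tech: the skills-based format 45/62 = 72.6%, Format B 35/51 = 68.6% → the skills-based format
Manufacturing: the skills-based format 14/26 = 53.8%, Format B 9/20 = 45.0% → the skills-based format
Retail: the skills-based format 1/6 = 16.7%, Format B 1/7 = 14.3% → the skills-based format
Overall: the skills-based format 60/94 = 63.8%, Format B 45/78 = 57.7% → the skills-based format
The skills-based format wins overall and in every industry group — no reversal.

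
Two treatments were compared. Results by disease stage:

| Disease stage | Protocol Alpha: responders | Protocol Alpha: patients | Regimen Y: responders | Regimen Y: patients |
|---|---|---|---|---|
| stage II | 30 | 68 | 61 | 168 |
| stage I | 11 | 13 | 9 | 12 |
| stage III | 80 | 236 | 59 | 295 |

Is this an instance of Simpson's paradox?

No

Stage II: Protocol Alpha 30/68 = 44.1%, Regimen Y 61/168 = 36.3% → Protocol Alpha
Stage I: Protocol Alpha 11/13 = 84.6%, Regimen Y 9/12 = 75.0% → Protocol Alpha
Stage III: Protocol Alpha 80/236 = 33.9%, Regimen Y 59/295 = 20.0% → Protocol Alpha
Overall: Protocol Alpha 121/317 = 38.2%, Regimen Y 129/475 = 27.2% → Protocol Alpha
Protocol Alpha wins overall and in every disease group — no reversal.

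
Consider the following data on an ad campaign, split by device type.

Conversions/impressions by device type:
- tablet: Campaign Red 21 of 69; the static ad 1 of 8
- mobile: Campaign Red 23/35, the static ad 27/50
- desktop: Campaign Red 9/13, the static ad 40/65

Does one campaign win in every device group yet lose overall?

Tablet: Campaign Red 21/69 = 30.4%, the static ad 1/8 = 12.5% → Campaign Red
Mobile: Campaign Red 23/35 = 65.7%, the static ad 27/50 = 54.0% → Campaign Red
Desktop: Campaign Red 9/13 = 69.2%, the static ad 40/65 = 61.5% → Campaign Red
Overall: Campaign Red 53/117 = 45.3%, the static ad 68/123 = 55.3% → the static ad
Campaign Red wins each device group but the static ad wins overall — the comparison reverses. Campaign Red's impressions skew toward tablet, which has a lower base rate.

Yes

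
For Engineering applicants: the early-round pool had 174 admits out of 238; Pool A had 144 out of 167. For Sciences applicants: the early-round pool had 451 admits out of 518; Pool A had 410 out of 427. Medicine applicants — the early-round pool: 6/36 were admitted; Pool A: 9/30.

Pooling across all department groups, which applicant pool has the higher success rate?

Pool A

Engineering: the early-round pool 174/238 = 73.1%, Pool A 144/167 = 86.2% → Pool A
Sciences: the early-round pool 451/518 = 87.1%, Pool A 410/427 = 96.0% → Pool A
Medicine: the early-round pool 6/36 = 16.7%, Pool A 9/30 = 30.0% → Pool A
Overall: the early-round pool 631/792 = 79.7%, Pool A 563/624 = 90.2% → Pool A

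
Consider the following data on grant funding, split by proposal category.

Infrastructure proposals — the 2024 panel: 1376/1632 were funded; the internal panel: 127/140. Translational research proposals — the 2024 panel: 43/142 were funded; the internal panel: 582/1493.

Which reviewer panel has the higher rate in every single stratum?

Infrastructure: the 2024 panel 1376/1632 = 84.3%, the internal panel 127/140 = 90.7% → the internal panel
Translational research: the 2024 panel 43/142 = 30.3%, the internal panel 582/1493 = 39.0% → the internal panel
The internal panel has the higher rate in both groups.

the internal panel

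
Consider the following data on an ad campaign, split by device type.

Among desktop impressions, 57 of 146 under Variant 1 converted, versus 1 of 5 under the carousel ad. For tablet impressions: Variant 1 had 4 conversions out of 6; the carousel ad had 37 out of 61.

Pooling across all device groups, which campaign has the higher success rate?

Desktop: Variant 1 57/146 = 39.0%, the carousel ad 1/5 = 20.0% → Variant 1
Tablet: Variant 1 4/6 = 66.7%, the carousel ad 37/61 = 60.7% → Variant 1
Overall: Variant 1 61/152 = 40.1%, the carousel ad 38/66 = 57.6% → the carousel ad
(Variant 1 wins every device group but the carousel ad wins overall — Variant 1's impressions skew toward the low-rate desktop group.)

the carousel ad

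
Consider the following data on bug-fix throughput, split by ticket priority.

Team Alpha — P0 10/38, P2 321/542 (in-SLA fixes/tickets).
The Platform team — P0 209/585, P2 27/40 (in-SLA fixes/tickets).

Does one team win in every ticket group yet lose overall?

Yes

P0: Team Alpha 10/38 = 26.3%, the Platform team 209/585 = 35.7% → the Platform team
P2: Team Alpha 321/542 = 59.2%, the Platform team 27/40 = 67.5% → the Platform team
Overall: Team Alpha 331/580 = 57.1%, the Platform team 236/625 = 37.8% → Team Alpha
The Platform team wins each ticket group but Team Alpha wins overall — the comparison reverses. The Platform team's tickets skew toward P0, which has a lower base rate.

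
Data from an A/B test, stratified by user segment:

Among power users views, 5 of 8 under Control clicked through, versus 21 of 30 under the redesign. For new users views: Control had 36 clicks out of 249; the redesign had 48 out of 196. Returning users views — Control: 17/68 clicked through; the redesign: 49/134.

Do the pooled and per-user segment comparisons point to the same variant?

Power users: Control 5/8 = 62.5%, the redesign 21/30 = 70.0% → the redesign
New users: Control 36/249 = 14.5%, the redesign 48/196 = 24.5% → the redesign
Returning users: Control 17/68 = 25.0%, the redesign 49/134 = 36.6% → the redesign
Overall: Control 58/325 = 17.8%, the redesign 118/360 = 32.8% → the redesign
The redesign wins overall and in every user group — no reversal.

Yes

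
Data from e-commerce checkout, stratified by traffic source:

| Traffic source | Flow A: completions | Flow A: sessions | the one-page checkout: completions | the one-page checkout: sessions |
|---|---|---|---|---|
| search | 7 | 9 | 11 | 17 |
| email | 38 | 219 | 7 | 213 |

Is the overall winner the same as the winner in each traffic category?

Yes

Search: Flow A 7/9 = 77.8%, the one-page checkout 11/17 = 64.7% → Flow A
Email: Flow A 38/219 = 17.4%, the one-page checkout 7/213 = 3.3% → Flow A
Overall: Flow A 45/228 = 19.7%, the one-page checkout 18/230 = 7.8% → Flow A
Flow A wins overall and in every traffic group — no reversal.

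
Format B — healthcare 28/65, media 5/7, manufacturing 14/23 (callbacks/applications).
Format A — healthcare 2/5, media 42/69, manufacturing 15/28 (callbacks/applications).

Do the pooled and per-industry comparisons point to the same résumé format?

Healthcare: Format B 28/65 = 43.1%, Format A 2/5 = 40.0% → Format B
Media: Format B 5/7 = 71.4%, Format A 42/69 = 60.9% → Format B
Manufacturing: Format B 14/23 = 60.9%, Format A 15/28 = 53.6% → Format B
Overall: Format B 47/95 = 49.5%, Format A 59/102 = 57.8% → Format A
Format B wins each industry group but Format A wins overall — the comparison reverses. Format B's applications skew toward healthcare, which has a lower base rate.

No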